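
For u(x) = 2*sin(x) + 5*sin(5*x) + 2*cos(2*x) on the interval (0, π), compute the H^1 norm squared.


||u||_{H^1(0,π)}^2 = 440/21 + 339*π

u'(x) = -4*sin(2*x) + 2*cos(x) + 25*cos(5*x).
Expand u² and (u')² and integrate term by term on (0, π), using: for integers n ≥ 1, ∫_0^π sin²(nx) dx = ∫_0^π cos²(nx) dx = π/2; for n ≠ n', ∫_0^π sin(nx)sin(n'x) dx = ∫_0^π cos(nx)cos(n'x) dx = 0; and by product-to-sum, ∫_0^π sin(nx)cos(n'x) dx = ½∫_0^π [sin((n+n')x) + sin((n−n')x)] dx, which is 0 when n+n' is even and 2n/(n²−n'²) when n+n' is odd (it need not vanish on (0, π)).
  u² squared terms: (2)²·∫cos(2x)² dx = 4·π/2 = 2*π;  (2)²·∫sin(x)² dx = 4·π/2 = 2*π;  (5)²·∫sin(5x)² dx = 25·π/2 = 25*π/2.
  u² cross terms: 2·(2)·(2)·∫cos(2x)·sin(x) dx = 8·(-2/3) = -16/3;  2·(2)·(5)·∫cos(2x)·sin(5x) dx = 20·(10/21) = 200/21;  2·(2)·(5)·∫sin(x)·sin(5x) dx = 20·(0) = 0.
  So ∫_0^π u² dx = 2*π + 2*π + 25*π/2 − 16/3 + 200/21 + 0 = 88/21 + 33*π/2.
  (u')² squared terms: (-4)²·∫sin(2x)² dx = 16·π/2 = 8*π;  (2)²·∫cos(x)² dx = 4·π/2 = 2*π;  (25)²·∫cos(5x)² dx = 625·π/2 = 625*π/2.
  (u')² cross terms: 2·(-4)·(2)·∫sin(2x)·cos(x) dx = -16·(4/3) = -64/3;  2·(-4)·(25)·∫sin(2x)·cos(5x) dx = -200·(-4/21) = 800/21;  2·(2)·(25)·∫cos(x)·cos(5x) dx = 100·(0) = 0.
  So ∫_0^π (u')² dx = 8*π + 2*π + 625*π/2 − 64/3 + 800/21 + 0 = 352/21 + 645*π/2.
||u||_{H^1}^2 = (88/21 + 33*π/2) + (352/21 + 645*π/2) = 440/21 + 339*π.


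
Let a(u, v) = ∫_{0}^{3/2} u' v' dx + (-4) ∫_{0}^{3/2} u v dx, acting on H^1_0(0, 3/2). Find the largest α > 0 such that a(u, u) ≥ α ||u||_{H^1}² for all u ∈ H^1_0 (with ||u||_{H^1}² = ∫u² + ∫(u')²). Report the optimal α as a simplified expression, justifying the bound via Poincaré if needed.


α = 4*(-9 + π^2)/(9 + 4*π^2)

Coercivity of a(·,·) on H^1_0(0, 3/2) means a(u, u) ≥ α ||u||_{H^1}² for every u ∈ H^1_0.
The interval has length L = 3/2, and Poincaré/coercivity depend only on L. Here a(u, u) = ∫(u')² + (-4)·∫u².
Here c = -4 < 0 with |c| < (π/L)² = 4*π^2/9, so coercivity still holds. The condition a(u,u) ≥ α||u||_{H^1}² reads (1−α)∫(u')² ≥ (α−c)∫u². Any admissible α is ≤ 1 (rapidly oscillating u have ∫u²/∫(u')² → 0), and α = 1 would force 0 ≥ (1−c)∫u², impossible since c < 1; so 1−α > 0. By the sharp Poincaré inequality on H^1_0 of an interval of length L, ∫(u')² ≥ (π/L)²∫u² with equality for the first sine mode sin(π(x−x₀)/L) (x₀ the left endpoint), so the inequality holds for all u iff (1−α)(π/L)² ≥ α − c, i.e. α ≤ ((π/L)² + c)/((π/L)² + 1) = (1 + c(L/π)²)/(1 + (L/π)²). (Direct route, valid since c ≤ 0: Poincaré gives c∫u² ≥ c(L/π)²∫(u')², so a(u,u) ≥ (1 + c(L/π)²)∫(u')², while ||u||_{H^1}² ≤ (1 + (L/π)²)∫(u')²; dividing yields the same α.) With (π/L)² = 4*π^2/9 and c = -4, the largest admissible constant is α = ((π/L)² + c)/((π/L)² + 1).
Simplifying, α = 4*(-9 + π^2)/(9 + 4*π^2).


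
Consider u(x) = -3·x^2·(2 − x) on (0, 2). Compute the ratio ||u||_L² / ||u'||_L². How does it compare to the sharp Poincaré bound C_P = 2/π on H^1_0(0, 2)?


||u||_L² / ||u'||_L² = sqrt(14)/7 < C_P = 2/π.

u(x) = -3·x^2·(2 − x), so u'(x) = 3*x*(3*x - 4).
u(x) = -3·x^2·(2 − x) vanishes at x = 0 and x = 2, so u ∈ H^1_0(0, 2). Differentiate via the product rule and integrate the resulting polynomials term by term.
  ∫_0^2 u² dx = ∫_0^2 (9*x^6 - 36*x^5 + 36*x^4) dx. Term by term:
    ∫_0^2 9*x^6 dx = 1152/7;  ∫_0^2 -36*x^5 dx = -384;  ∫_0^2 36*x^4 dx = 1152/5.
  Sum: 1152/7 − 384 + 1152/5 = 384/35.
  ∫_0^2 (u')² dx = ∫_0^2 (81*x^4 - 216*x^3 + 144*x^2) dx. Term by term:
    ∫_0^2 81*x^4 dx = 2592/5;  ∫_0^2 -216*x^3 dx = -864;  ∫_0^2 144*x^2 dx = 384.
  Sum: 2592/5 − 864 + 384 = 192/5.
∫_0^2 u² dx = 384/35, so ||u||_L² = 8*sqrt(210)/35.
∫_0^2 (u')² dx = 192/5, so ||u'||_L² = 8*sqrt(15)/5.
Ratio ||u||_L² / ||u'||_L² = sqrt(14)/7.
Sharp Poincaré constant on H^1_0(0, 2) is C_P = L/π = 2/π, achieved by sin(π/2·x).
A polynomial bump cannot attain the sharp Poincaré constant (only the first sine eigenfunction does), so the ratio is strictly less than C_P, consistent with ||u||_L² ≤ C_P ||u'||_L².


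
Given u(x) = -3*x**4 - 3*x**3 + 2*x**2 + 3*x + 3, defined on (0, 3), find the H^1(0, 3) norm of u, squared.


||u||_{H^1}^2 = 13421097/140

The H^1 norm (squared) on an interval (0, L) is
  ||u||_{H^1}^2 = ∫_0^L u(x)^2 dx + ∫_0^L u'(x)^2 dx.
Compute u'(x) = -12*x**3 - 9*x**2 + 4*x + 3.
Then u(x)^2 = 9*x**8 + 18*x**7 - 3*x**6 - 30*x**5 - 32*x**4 - 6*x**3 + 21*x**2 + 18*x + 9 and u'(x)^2 = 144*x**6 + 216*x**5 - 15*x**4 - 144*x**3 - 38*x**2 + 24*x + 9.
Integrate each monomial from 0 to 3 using ∫_0^3 c·x^n dx = c·3^(n+1)/(n+1):
  ∫_0^3 u(x)^2 dx = ∫_0^3 (9*x^8 + 18*x^7 - 3*x^6 - 30*x^5 - 32*x^4 - 6*x^3 + 21*x^2 + 18*x + 9) dx. Term by term:
    ∫_0^3 9*x^8 dx = 19683;  ∫_0^3 18*x^7 dx = 59049/4;  ∫_0^3 -3*x^6 dx = -6561/7;
    ∫_0^3 -30*x^5 dx = -3645;  ∫_0^3 -32*x^4 dx = -7776/5;  ∫_0^3 -6*x^3 dx = -243/2;
    ∫_0^3 21*x^2 dx = 189;  ∫_0^3 18*x dx = 81;  ∫_0^3 9 dx = 27.
  Sum: 19683 + 59049/4 − 6561/7 − 3645 − 7776/5 − 243/2 + 189 + 81 + 27 = 3987657/140.
  ∫_0^3 u'(x)^2 dx = ∫_0^3 (144*x^6 + 216*x^5 - 15*x^4 - 144*x^3 - 38*x^2 + 24*x + 9) dx. Term by term:
    ∫_0^3 144*x^6 dx = 314928/7;  ∫_0^3 216*x^5 dx = 26244;  ∫_0^3 -15*x^4 dx = -729;
    ∫_0^3 -144*x^3 dx = -2916;  ∫_0^3 -38*x^2 dx = -342;  ∫_0^3 24*x dx = 108;
    ∫_0^3 9 dx = 27.
  Sum: 314928/7 + 26244 − 729 − 2916 − 342 + 108 + 27 = 471672/7.
Adding: ||u||_{H^1}^2 = 3987657/140 + 471672/7 = 13421097/140.


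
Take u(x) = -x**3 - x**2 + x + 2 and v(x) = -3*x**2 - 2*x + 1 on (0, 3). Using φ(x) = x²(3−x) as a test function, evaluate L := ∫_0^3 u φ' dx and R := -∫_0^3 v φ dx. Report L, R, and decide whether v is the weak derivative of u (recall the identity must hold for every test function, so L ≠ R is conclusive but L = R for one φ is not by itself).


LHS = 1809/20, RHS = 1809/20. Yes, v = u' weakly.

u(x) = -x**3 - x**2 + x + 2, classical derivative u'(x) = -3*x**2 - 2*x + 1.
φ(x) = x²(3−x), so φ'(x) = 3*x*(2 - x).
Note φ(0) = φ(3) = 0, so the boundary term u·φ vanishes.
LHS = ∫_0^3 u(x) φ'(x) dx = ∫_0^3 (3*x^5 - 3*x^4 - 9*x^3 + 12*x) dx. Term by term:
  ∫_0^3 3*x^5 dx = 729/2;  ∫_0^3 -3*x^4 dx = -729/5;  ∫_0^3 -9*x^3 dx = -729/4;
  ∫_0^3 12*x dx = 54.
Sum: 729/2 − 729/5 − 729/4 + 54 = 1809/20.
So LHS = 1809/20.
∫_0^3 v(x) φ(x) dx = ∫_0^3 (3*x^5 - 7*x^4 - 7*x^3 + 3*x^2) dx. Term by term:
  ∫_0^3 3*x^5 dx = 729/2;  ∫_0^3 -7*x^4 dx = -1701/5;  ∫_0^3 -7*x^3 dx = -567/4;
  ∫_0^3 3*x^2 dx = 27.
Sum: 729/2 − 1701/5 − 567/4 + 27 = -1809/20.
So RHS = -∫_0^3 v(x) φ(x) dx = 1809/20.
LHS = RHS, so the identity holds for this test φ.
Moreover u is smooth here and v(x) = u'(x) = -3*x**2 - 2*x + 1 pointwise, so the identity holds for every test function. Hence v is the weak derivative of u.


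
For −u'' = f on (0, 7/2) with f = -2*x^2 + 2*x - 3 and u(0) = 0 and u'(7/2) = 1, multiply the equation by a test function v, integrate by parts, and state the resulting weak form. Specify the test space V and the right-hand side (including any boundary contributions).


V = {v ∈ H^1(0, 7/2) : v(0) = 0} (test functions vanish at x = 0 where u is specified); weak form: ∫_0^7/2 u'v' dx = ∫_0^7/2 (-2*x^2 + 2*x - 3) v dx + v(7/2) for all v ∈ V.

Multiply both sides by a test function v and integrate from 0 to 7/2:
  ∫_0^7/2 −u''(x) v(x) dx = ∫_0^7/2 f(x) v(x) dx.
Integrate the LHS by parts once:
  ∫_0^7/2 −u'' v dx = −[u'(x) v(x)]_0^7/2 + ∫_0^7/2 u'(x) v'(x) dx.
Thus ∫_0^7/2 u'(x) v'(x) dx = ∫_0^7/2 f(x) v(x) dx + [u'(x) v(x)]_0^7/2.
Choose V so that boundary terms are either known or forced to vanish.
Mixed BC: u(0) = 0 (Dirichlet) and u'(7/2) = 1 (Neumann). Define V = {v ∈ H^1(0, 7/2) : v(0) = 0}. Then [u' v]_0^7/2 = u'(7/2)·v(7/2) − u'(0)·0 = v(7/2).
Weak formulation: find u (satisfying any essential BC) such that ∫_0^7/2 u'(x) v'(x) dx = ∫_0^7/2 f v dx + v(7/2) for all v ∈ V (Dirichlet at 0 absorbed into V; Neumann datum at x = 7/2 contributes the boundary term).
Substituting f(x) = -2*x^2 + 2*x - 3, the right-hand side is ∫_0^7/2 (-2*x^2 + 2*x - 3) v dx + v(7/2).


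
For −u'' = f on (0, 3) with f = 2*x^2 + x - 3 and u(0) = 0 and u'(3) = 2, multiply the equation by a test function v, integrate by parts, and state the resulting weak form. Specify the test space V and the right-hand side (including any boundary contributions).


V = {v ∈ H^1(0, 3) : v(0) = 0} (test functions vanish at x = 0 where u is specified); weak form: ∫_0^3 u'v' dx = ∫_0^3 (2*x^2 + x - 3) v dx + 2·v(3) for all v ∈ V.

Multiply both sides by a test function v and integrate from 0 to 3:
  ∫_0^3 −u''(x) v(x) dx = ∫_0^3 f(x) v(x) dx.
Integrate the LHS by parts once:
  ∫_0^3 −u'' v dx = −[u'(x) v(x)]_0^3 + ∫_0^3 u'(x) v'(x) dx.
Thus ∫_0^3 u'(x) v'(x) dx = ∫_0^3 f(x) v(x) dx + [u'(x) v(x)]_0^3.
Choose V so that boundary terms are either known or forced to vanish.
Mixed BC: u(0) = 0 (Dirichlet) and u'(3) = 2 (Neumann). Define V = {v ∈ H^1(0, 3) : v(0) = 0}. Then [u' v]_0^3 = u'(3)·v(3) − u'(0)·0 = 2·v(3).
Weak formulation: find u (satisfying any essential BC) such that ∫_0^3 u'(x) v'(x) dx = ∫_0^3 f v dx + 2·v(3) for all v ∈ V (Dirichlet at 0 absorbed into V; Neumann datum at x = 3 contributes the boundary term).
Substituting f(x) = 2*x^2 + x - 3, the right-hand side is ∫_0^3 (2*x^2 + x - 3) v dx + 2·v(3).


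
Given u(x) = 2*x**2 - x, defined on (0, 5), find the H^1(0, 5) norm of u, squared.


||u||_{H^1}^2 = 7465/3

The H^1 norm (squared) on an interval (0, L) is
  ||u||_{H^1}^2 = ∫_0^L u(x)^2 dx + ∫_0^L u'(x)^2 dx.
Compute u'(x) = 4*x - 1.
Then u(x)^2 = 4*x**4 - 4*x**3 + x**2 and u'(x)^2 = 16*x**2 - 8*x + 1.
Integrate each monomial from 0 to 5 using ∫_0^5 c·x^n dx = c·5^(n+1)/(n+1):
  ∫_0^5 u(x)^2 dx = ∫_0^5 (4*x^4 - 4*x^3 + x^2) dx. Term by term:
    ∫_0^5 4*x^4 dx = 2500;  ∫_0^5 -4*x^3 dx = -625;  ∫_0^5 x^2 dx = 125/3.
  Sum: 2500 − 625 + 125/3 = 5750/3.
  ∫_0^5 u'(x)^2 dx = ∫_0^5 (16*x^2 - 8*x + 1) dx. Term by term:
    ∫_0^5 16*x^2 dx = 2000/3;  ∫_0^5 -8*x dx = -100;  ∫_0^5 1 dx = 5.
  Sum: 2000/3 − 100 + 5 = 1715/3.
Adding: ||u||_{H^1}^2 = 5750/3 + 1715/3 = 7465/3.


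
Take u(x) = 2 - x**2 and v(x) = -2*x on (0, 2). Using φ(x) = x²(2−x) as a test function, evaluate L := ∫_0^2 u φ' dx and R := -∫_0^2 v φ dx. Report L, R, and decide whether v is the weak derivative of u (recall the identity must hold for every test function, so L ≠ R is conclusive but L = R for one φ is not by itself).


LHS = 16/5, RHS = 16/5. Yes, v = u' weakly.

u(x) = 2 - x**2, classical derivative u'(x) = -2*x.
φ(x) = x²(2−x), so φ'(x) = x*(4 - 3*x).
Note φ(0) = φ(2) = 0, so the boundary term u·φ vanishes.
LHS = ∫_0^2 u(x) φ'(x) dx = ∫_0^2 (3*x^4 - 4*x^3 - 6*x^2 + 8*x) dx. Term by term:
  ∫_0^2 3*x^4 dx = 96/5;  ∫_0^2 -4*x^3 dx = -16;  ∫_0^2 -6*x^2 dx = -16;
  ∫_0^2 8*x dx = 16.
Sum: 96/5 − 16 − 16 + 16 = 16/5.
So LHS = 16/5.
∫_0^2 v(x) φ(x) dx = ∫_0^2 (2*x^4 - 4*x^3) dx. Term by term:
  ∫_0^2 2*x^4 dx = 64/5;  ∫_0^2 -4*x^3 dx = -16.
Sum: 64/5 − 16 = -16/5.
So RHS = -∫_0^2 v(x) φ(x) dx = 16/5.
LHS = RHS, so the identity holds for this test φ.
Moreover u is smooth here and v(x) = u'(x) = -2*x pointwise, so the identity holds for every test function. Hence v is the weak derivative of u.


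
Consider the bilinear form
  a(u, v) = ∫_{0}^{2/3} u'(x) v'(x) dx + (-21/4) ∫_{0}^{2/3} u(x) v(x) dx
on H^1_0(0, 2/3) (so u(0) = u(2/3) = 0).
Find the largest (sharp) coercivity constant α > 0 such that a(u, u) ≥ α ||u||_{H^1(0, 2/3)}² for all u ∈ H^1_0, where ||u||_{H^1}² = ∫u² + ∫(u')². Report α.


α = 3*(-7 + 3*π^2)/(4 + 9*π^2)

Coercivity of a(·,·) on H^1_0(0, 2/3) means a(u, u) ≥ α ||u||_{H^1}² for every u ∈ H^1_0.
The interval has length L = 2/3, and Poincaré/coercivity depend only on L. Here a(u, u) = ∫(u')² + (-21/4)·∫u².
Here c = -21/4 < 0 with |c| < (π/L)² = 9*π^2/4, so coercivity still holds. The condition a(u,u) ≥ α||u||_{H^1}² reads (1−α)∫(u')² ≥ (α−c)∫u². Any admissible α is ≤ 1 (rapidly oscillating u have ∫u²/∫(u')² → 0), and α = 1 would force 0 ≥ (1−c)∫u², impossible since c < 1; so 1−α > 0. By the sharp Poincaré inequality on H^1_0 of an interval of length L, ∫(u')² ≥ (π/L)²∫u² with equality for the first sine mode sin(π(x−x₀)/L) (x₀ the left endpoint), so the inequality holds for all u iff (1−α)(π/L)² ≥ α − c, i.e. α ≤ ((π/L)² + c)/((π/L)² + 1) = (1 + c(L/π)²)/(1 + (L/π)²). (Direct route, valid since c ≤ 0: Poincaré gives c∫u² ≥ c(L/π)²∫(u')², so a(u,u) ≥ (1 + c(L/π)²)∫(u')², while ||u||_{H^1}² ≤ (1 + (L/π)²)∫(u')²; dividing yields the same α.) With (π/L)² = 9*π^2/4 and c = -21/4, the largest admissible constant is α = ((π/L)² + c)/((π/L)² + 1).
Simplifying, α = 3*(-7 + 3*π^2)/(4 + 9*π^2).


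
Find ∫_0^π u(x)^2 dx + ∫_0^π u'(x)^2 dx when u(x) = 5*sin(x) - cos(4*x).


||u||_{H^1(0,π)}^2 = 68/3 + 67*π/2

u'(x) = 4*sin(4*x) + 5*cos(x).
Expand u² and (u')² and integrate term by term on (0, π), using: for integers n ≥ 1, ∫_0^π sin²(nx) dx = ∫_0^π cos²(nx) dx = π/2; for n ≠ n', ∫_0^π sin(nx)sin(n'x) dx = ∫_0^π cos(nx)cos(n'x) dx = 0; and by product-to-sum, ∫_0^π sin(nx)cos(n'x) dx = ½∫_0^π [sin((n+n')x) + sin((n−n')x)] dx, which is 0 when n+n' is even and 2n/(n²−n'²) when n+n' is odd (it need not vanish on (0, π)).
  u² squared terms: (-1)²·∫cos(4x)² dx = 1·π/2 = π/2;  (5)²·∫sin(x)² dx = 25·π/2 = 25*π/2.
  u² cross terms: 2·(-1)·(5)·∫cos(4x)·sin(x) dx = -10·(-2/15) = 4/3.
  So ∫_0^π u² dx = π/2 + 25*π/2 + 4/3 = 4/3 + 13*π.
  (u')² squared terms: (4)²·∫sin(4x)² dx = 16·π/2 = 8*π;  (5)²·∫cos(x)² dx = 25·π/2 = 25*π/2.
  (u')² cross terms: 2·(4)·(5)·∫sin(4x)·cos(x) dx = 40·(8/15) = 64/3.
  So ∫_0^π (u')² dx = 8*π + 25*π/2 + 64/3 = 64/3 + 41*π/2.
||u||_{H^1}^2 = (4/3 + 13*π) + (64/3 + 41*π/2) = 68/3 + 67*π/2.


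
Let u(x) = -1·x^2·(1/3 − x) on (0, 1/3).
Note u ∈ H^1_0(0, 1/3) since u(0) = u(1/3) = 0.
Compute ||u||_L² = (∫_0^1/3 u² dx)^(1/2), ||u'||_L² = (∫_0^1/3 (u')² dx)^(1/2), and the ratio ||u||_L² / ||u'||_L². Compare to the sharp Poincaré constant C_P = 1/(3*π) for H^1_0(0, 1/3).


||u||_L² / ||u'||_L² = sqrt(14)/42 < C_P = 1/(3*π).

u(x) = -1·x^2·(1/3 − x), so u'(x) = x*(9*x - 2)/3.
u(x) = -1·x^2·(1/3 − x) vanishes at x = 0 and x = 1/3, so u ∈ H^1_0(0, 1/3). Differentiate via the product rule and integrate the resulting polynomials term by term.
  ∫_0^1/3 u² dx = ∫_0^1/3 (x^6 - 2*x^5/3 + x^4/9) dx. Term by term:
    ∫_0^1/3 x^6 dx = 1/15309;  ∫_0^1/3 -2*x^5/3 dx = -1/6561;  ∫_0^1/3 x^4/9 dx = 1/10935.
  Sum: 1/15309 − 1/6561 + 1/10935 = 1/229635.
  ∫_0^1/3 (u')² dx = ∫_0^1/3 (9*x^4 - 4*x^3 + 4*x^2/9) dx. Term by term:
    ∫_0^1/3 9*x^4 dx = 1/135;  ∫_0^1/3 -4*x^3 dx = -1/81;  ∫_0^1/3 4*x^2/9 dx = 4/729.
  Sum: 1/135 − 1/81 + 4/729 = 2/3645.
∫_0^1/3 u² dx = 1/229635, so ||u||_L² = sqrt(35)/2835.
∫_0^1/3 (u')² dx = 2/3645, so ||u'||_L² = sqrt(10)/135.
Ratio ||u||_L² / ||u'||_L² = sqrt(14)/42.
Sharp Poincaré constant on H^1_0(0, 1/3) is C_P = L/π = 1/(3*π), achieved by sin(3*π·x).
A polynomial bump cannot attain the sharp Poincaré constant (only the first sine eigenfunction does), so the ratio is strictly less than C_P, consistent with ||u||_L² ≤ C_P ||u'||_L².


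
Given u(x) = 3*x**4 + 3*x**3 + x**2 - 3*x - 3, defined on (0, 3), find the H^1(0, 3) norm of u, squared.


||u||_{H^1}^2 = 15668631/140

The H^1 norm (squared) on an interval (0, L) is
  ||u||_{H^1}^2 = ∫_0^L u(x)^2 dx + ∫_0^L u'(x)^2 dx.
Compute u'(x) = 12*x**3 + 9*x**2 + 2*x - 3.
Then u(x)^2 = 9*x**8 + 18*x**7 + 15*x**6 - 12*x**5 - 35*x**4 - 24*x**3 + 3*x**2 + 18*x + 9 and u'(x)^2 = 144*x**6 + 216*x**5 + 129*x**4 - 36*x**3 - 50*x**2 - 12*x + 9.
Integrate each monomial from 0 to 3 using ∫_0^3 c·x^n dx = c·3^(n+1)/(n+1):
  ∫_0^3 u(x)^2 dx = ∫_0^3 (9*x^8 + 18*x^7 + 15*x^6 - 12*x^5 - 35*x^4 - 24*x^3 + 3*x^2 + 18*x + 9) dx. Term by term:
    ∫_0^3 9*x^8 dx = 19683;  ∫_0^3 18*x^7 dx = 59049/4;  ∫_0^3 15*x^6 dx = 32805/7;
    ∫_0^3 -12*x^5 dx = -1458;  ∫_0^3 -35*x^4 dx = -1701;  ∫_0^3 -24*x^3 dx = -486;
    ∫_0^3 3*x^2 dx = 27;  ∫_0^3 18*x dx = 81;  ∫_0^3 9 dx = 27.
  Sum: 19683 + 59049/4 + 32805/7 − 1458 − 1701 − 486 + 27 + 81 + 27 = 997407/28.
  ∫_0^3 u'(x)^2 dx = ∫_0^3 (144*x^6 + 216*x^5 + 129*x^4 - 36*x^3 - 50*x^2 - 12*x + 9) dx. Term by term:
    ∫_0^3 144*x^6 dx = 314928/7;  ∫_0^3 216*x^5 dx = 26244;  ∫_0^3 129*x^4 dx = 31347/5;
    ∫_0^3 -36*x^3 dx = -729;  ∫_0^3 -50*x^2 dx = -450;  ∫_0^3 -12*x dx = -54;
    ∫_0^3 9 dx = 27.
  Sum: 314928/7 + 26244 + 31347/5 − 729 − 450 − 54 + 27 = 2670399/35.
Adding: ||u||_{H^1}^2 = 997407/28 + 2670399/35 = 15668631/140.


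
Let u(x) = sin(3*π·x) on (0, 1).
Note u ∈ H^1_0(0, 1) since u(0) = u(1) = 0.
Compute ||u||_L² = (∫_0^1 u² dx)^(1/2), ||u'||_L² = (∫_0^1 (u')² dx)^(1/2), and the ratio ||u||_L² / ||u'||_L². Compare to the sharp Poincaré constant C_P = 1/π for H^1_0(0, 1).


||u||_L² / ||u'||_L² = 1/(3*π) < C_P = 1/π.

u(x) = sin(3*π·x), so u'(x) = 3*π*cos(3*π*x).
Writing u(x) = A·sin(kπx/L) with A = 1 and k = 3, use ∫_0^L sin²(kπx/L) dx = L/2 and ∫_0^L cos²(kπx/L) dx = L/2.
u² = 1·sin²(3*π·x) and (u')² = 9*π^2·cos²(3*π·x), and each of sin², cos² integrates to L/2 = 1/2 over (0, 1).
∫_0^1 u² dx = 1/2, so ||u||_L² = sqrt(2)/2.
∫_0^1 (u')² dx = 9*π^2/2, so ||u'||_L² = 3*sqrt(2)*π/2.
Ratio ||u||_L² / ||u'||_L² = 1/(3*π).
Sharp Poincaré constant on H^1_0(0, 1) is C_P = L/π = 1/π, achieved by sin(π·x).
This is the k = 3 harmonic; the ratio L/(kπ) is strictly less than C_P = L/π, consistent with the sharp inequality ||u||_L² ≤ C_P ||u'||_L².


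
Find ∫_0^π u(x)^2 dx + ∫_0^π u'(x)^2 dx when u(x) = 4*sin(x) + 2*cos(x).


||u||_{H^1(0,π)}^2 = 20*π

u'(x) = -2*sin(x) + 4*cos(x).
Expand u² and (u')² and integrate term by term on (0, π), using: for integers n ≥ 1, ∫_0^π sin²(nx) dx = ∫_0^π cos²(nx) dx = π/2; for n ≠ n', ∫_0^π sin(nx)sin(n'x) dx = ∫_0^π cos(nx)cos(n'x) dx = 0; and by product-to-sum, ∫_0^π sin(nx)cos(n'x) dx = ½∫_0^π [sin((n+n')x) + sin((n−n')x)] dx, which is 0 when n+n' is even and 2n/(n²−n'²) when n+n' is odd (it need not vanish on (0, π)).
  u² squared terms: (2)²·∫cos(x)² dx = 4·π/2 = 2*π;  (4)²·∫sin(x)² dx = 16·π/2 = 8*π.
  u² cross terms: 2·(2)·(4)·∫cos(x)·sin(x) dx = 16·(0) = 0.
  So ∫_0^π u² dx = 2*π + 8*π + 0 = 10*π.
  (u')² squared terms: (-2)²·∫sin(x)² dx = 4·π/2 = 2*π;  (4)²·∫cos(x)² dx = 16·π/2 = 8*π.
  (u')² cross terms: 2·(-2)·(4)·∫sin(x)·cos(x) dx = -16·(0) = 0.
  So ∫_0^π (u')² dx = 2*π + 8*π + 0 = 10*π.
||u||_{H^1}^2 = (10*π) + (10*π) = 20*π.


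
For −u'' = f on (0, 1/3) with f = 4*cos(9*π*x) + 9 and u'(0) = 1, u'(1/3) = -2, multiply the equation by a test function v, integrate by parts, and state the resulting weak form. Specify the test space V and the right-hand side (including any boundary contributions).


V = H^1(0, 1/3) (v unrestricted at boundary; u is determined up to an additive constant); weak form: ∫_0^1/3 u'v' dx = ∫_0^1/3 (4*cos(9*π*x) + 9) v dx − 2·v(1/3) − v(0) for all v ∈ V.

Multiply both sides by a test function v and integrate from 0 to 1/3:
  ∫_0^1/3 −u''(x) v(x) dx = ∫_0^1/3 f(x) v(x) dx.
Integrate the LHS by parts once:
  ∫_0^1/3 −u'' v dx = −[u'(x) v(x)]_0^1/3 + ∫_0^1/3 u'(x) v'(x) dx.
Thus ∫_0^1/3 u'(x) v'(x) dx = ∫_0^1/3 f(x) v(x) dx + [u'(x) v(x)]_0^1/3.
Choose V so that boundary terms are either known or forced to vanish.
u has inhomogeneous Neumann u'(0) = 1, u'(1/3) = -2. [u' v]_0^1/3 = (-2)·v(1/3) − (1)·v(0) = − 2·v(1/3) − v(0). Take V = H^1(0, 1/3); boundary term becomes part of RHS.
Weak formulation: find u (satisfying any essential BC) such that ∫_0^1/3 u'(x) v'(x) dx = ∫_0^1/3 f v dx − 2·v(1/3) − v(0) for all v ∈ V (Neumann data are natural BCs: they enter the RHS as boundary terms).
Substituting f(x) = 4*cos(9*π*x) + 9, the right-hand side is ∫_0^1/3 (4*cos(9*π*x) + 9) v dx − 2·v(1/3) − v(0).
Compatibility check (pure Neumann): taking v ≡ 1 ∈ V gives 0 = ∫_0^1/3 f dx + (-2) − (1), i.e. ∫_0^1/3 f dx must equal u'(0) − u'(1/3) = 3. Indeed ∫_0^1/3 (4*cos(9*π*x) + 9) dx = 3, so the data are compatible. The solution is then unique only up to an additive constant (fix it e.g. by requiring ∫_0^1/3 u dx = 0).


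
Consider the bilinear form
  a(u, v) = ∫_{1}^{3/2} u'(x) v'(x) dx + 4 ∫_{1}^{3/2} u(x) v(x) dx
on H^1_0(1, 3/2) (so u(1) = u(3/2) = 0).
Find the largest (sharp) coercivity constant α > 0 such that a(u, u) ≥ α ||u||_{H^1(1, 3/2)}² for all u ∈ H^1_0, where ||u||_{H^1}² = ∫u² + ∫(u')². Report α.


α = 1

Coercivity of a(·,·) on H^1_0(1, 3/2) means a(u, u) ≥ α ||u||_{H^1}² for every u ∈ H^1_0.
The interval has length L = 1/2, and Poincaré/coercivity depend only on L. Here a(u, u) = ∫(u')² + (4)·∫u².
Here c = 4 ≥ 1, so a(u,u) = ∫(u')² + c∫u² ≥ ∫(u')² + ∫u² = ||u||_{H^1}², i.e. α = 1 works. No larger α is possible: a(u,u) ≥ α||u||_{H^1}² means (1−α)∫(u')² ≥ (α−c)∫u², and for the modes u_n = sin(nπ(x−x₀)/L) (x₀ the left endpoint) one has ∫u_n²/∫(u_n')² = (L/(nπ))² → 0, so a(u_n,u_n)/||u_n||_{H^1}² → 1. Hence the optimal constant is α = 1.
Therefore α = 1.


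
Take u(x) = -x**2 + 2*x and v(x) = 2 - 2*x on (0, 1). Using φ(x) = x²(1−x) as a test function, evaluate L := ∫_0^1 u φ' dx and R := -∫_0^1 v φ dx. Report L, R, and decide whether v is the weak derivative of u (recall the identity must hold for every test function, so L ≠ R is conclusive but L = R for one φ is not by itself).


LHS = -1/15, RHS = -1/15. Yes, v = u' weakly.

u(x) = -x**2 + 2*x, classical derivative u'(x) = 2 - 2*x.
φ(x) = x²(1−x), so φ'(x) = x*(2 - 3*x).
Note φ(0) = φ(1) = 0, so the boundary term u·φ vanishes.
LHS = ∫_0^1 u(x) φ'(x) dx = ∫_0^1 (3*x^4 - 8*x^3 + 4*x^2) dx. Term by term:
  ∫_0^1 3*x^4 dx = 3/5;  ∫_0^1 -8*x^3 dx = -2;  ∫_0^1 4*x^2 dx = 4/3.
Sum: 3/5 − 2 + 4/3 = -1/15.
So LHS = -1/15.
∫_0^1 v(x) φ(x) dx = ∫_0^1 (2*x^4 - 4*x^3 + 2*x^2) dx. Term by term:
  ∫_0^1 2*x^4 dx = 2/5;  ∫_0^1 -4*x^3 dx = -1;  ∫_0^1 2*x^2 dx = 2/3.
Sum: 2/5 − 1 + 2/3 = 1/15.
So RHS = -∫_0^1 v(x) φ(x) dx = -1/15.
LHS = RHS, so the identity holds for this test φ.
Moreover u is smooth here and v(x) = u'(x) = 2 - 2*x pointwise, so the identity holds for every test function. Hence v is the weak derivative of u.


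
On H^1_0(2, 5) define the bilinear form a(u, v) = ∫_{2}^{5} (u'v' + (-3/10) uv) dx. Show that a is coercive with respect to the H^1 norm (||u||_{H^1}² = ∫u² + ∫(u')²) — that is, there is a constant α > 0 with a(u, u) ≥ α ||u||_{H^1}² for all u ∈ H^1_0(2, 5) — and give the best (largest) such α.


α = (-27/10 + π^2)/(9 + π^2)

Coercivity of a(·,·) on H^1_0(2, 5) means a(u, u) ≥ α ||u||_{H^1}² for every u ∈ H^1_0.
The interval has length L = 3, and Poincaré/coercivity depend only on L. Here a(u, u) = ∫(u')² + (-3/10)·∫u².
Here c = -3/10 < 0 with |c| < (π/L)² = π^2/9, so coercivity still holds. The condition a(u,u) ≥ α||u||_{H^1}² reads (1−α)∫(u')² ≥ (α−c)∫u². Any admissible α is ≤ 1 (rapidly oscillating u have ∫u²/∫(u')² → 0), and α = 1 would force 0 ≥ (1−c)∫u², impossible since c < 1; so 1−α > 0. By the sharp Poincaré inequality on H^1_0 of an interval of length L, ∫(u')² ≥ (π/L)²∫u² with equality for the first sine mode sin(π(x−x₀)/L) (x₀ the left endpoint), so the inequality holds for all u iff (1−α)(π/L)² ≥ α − c, i.e. α ≤ ((π/L)² + c)/((π/L)² + 1) = (1 + c(L/π)²)/(1 + (L/π)²). (Direct route, valid since c ≤ 0: Poincaré gives c∫u² ≥ c(L/π)²∫(u')², so a(u,u) ≥ (1 + c(L/π)²)∫(u')², while ||u||_{H^1}² ≤ (1 + (L/π)²)∫(u')²; dividing yields the same α.) With (π/L)² = π^2/9 and c = -3/10, the largest admissible constant is α = ((π/L)² + c)/((π/L)² + 1).
Simplifying, α = (-27/10 + π^2)/(9 + π^2).


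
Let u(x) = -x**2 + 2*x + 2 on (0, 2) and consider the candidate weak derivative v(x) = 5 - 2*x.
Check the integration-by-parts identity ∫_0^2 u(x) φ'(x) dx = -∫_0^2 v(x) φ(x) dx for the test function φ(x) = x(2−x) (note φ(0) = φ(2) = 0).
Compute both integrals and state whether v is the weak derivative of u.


LHS = 0, RHS = -4. No, v is not the weak derivative of u.

u(x) = -x**2 + 2*x + 2, classical derivative u'(x) = 2 - 2*x.
φ(x) = x(2−x), so φ'(x) = 2 - 2*x.
Note φ(0) = φ(2) = 0, so the boundary term u·φ vanishes.
LHS = ∫_0^2 u(x) φ'(x) dx = ∫_0^2 (2*x^3 - 6*x^2 + 4) dx. Term by term:
  ∫_0^2 2*x^3 dx = 8;  ∫_0^2 -6*x^2 dx = -16;  ∫_0^2 4 dx = 8.
Sum: 8 − 16 + 8 = 0.
So LHS = 0.
∫_0^2 v(x) φ(x) dx = ∫_0^2 (2*x^3 - 9*x^2 + 10*x) dx. Term by term:
  ∫_0^2 2*x^3 dx = 8;  ∫_0^2 -9*x^2 dx = -24;  ∫_0^2 10*x dx = 20.
Sum: 8 − 24 + 20 = 4.
So RHS = -∫_0^2 v(x) φ(x) dx = -4.
LHS − RHS = 4 ≠ 0, so the identity fails.
(For a valid weak derivative the identity must hold for EVERY test function, in particular this one. The failure shows v is NOT the weak derivative of u.)
Correct weak derivative would be u'(x) = 2 - 2*x.


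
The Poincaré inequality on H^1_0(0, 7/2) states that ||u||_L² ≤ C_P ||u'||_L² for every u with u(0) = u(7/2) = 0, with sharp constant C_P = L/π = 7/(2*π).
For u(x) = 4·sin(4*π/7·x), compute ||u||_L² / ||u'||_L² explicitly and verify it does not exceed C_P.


||u||_L² / ||u'||_L² = 7/(4*π) < C_P = 7/(2*π).

u(x) = 4·sin(4*π/7·x), so u'(x) = 16*π*cos(4*π*x/7)/7.
Writing u(x) = A·sin(kπx/L) with A = 4 and k = 2, use ∫_0^L sin²(kπx/L) dx = L/2 and ∫_0^L cos²(kπx/L) dx = L/2.
u² = 16·sin²(4*π/7·x) and (u')² = 256*π^2/49·cos²(4*π/7·x), and each of sin², cos² integrates to L/2 = 7/4 over (0, 7/2).
∫_0^7/2 u² dx = 28, so ||u||_L² = 2*sqrt(7).
∫_0^7/2 (u')² dx = 64*π^2/7, so ||u'||_L² = 8*sqrt(7)*π/7.
Ratio ||u||_L² / ||u'||_L² = 7/(4*π).
Sharp Poincaré constant on H^1_0(0, 7/2) is C_P = L/π = 7/(2*π), achieved by sin(2*π/7·x).
This is the k = 2 harmonic; the ratio L/(kπ) is strictly less than C_P = L/π, consistent with the sharp inequality ||u||_L² ≤ C_P ||u'||_L².


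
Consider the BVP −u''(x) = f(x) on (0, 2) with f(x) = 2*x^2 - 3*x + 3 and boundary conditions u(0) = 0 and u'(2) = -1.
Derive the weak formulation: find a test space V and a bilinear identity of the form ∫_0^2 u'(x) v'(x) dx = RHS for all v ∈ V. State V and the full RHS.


V = {v ∈ H^1(0, 2) : v(0) = 0} (test functions vanish at x = 0 where u is specified); weak form: ∫_0^2 u'v' dx = ∫_0^2 (2*x^2 - 3*x + 3) v dx − v(2) for all v ∈ V.

Multiply both sides by a test function v and integrate from 0 to 2:
  ∫_0^2 −u''(x) v(x) dx = ∫_0^2 f(x) v(x) dx.
Integrate the LHS by parts once:
  ∫_0^2 −u'' v dx = −[u'(x) v(x)]_0^2 + ∫_0^2 u'(x) v'(x) dx.
Thus ∫_0^2 u'(x) v'(x) dx = ∫_0^2 f(x) v(x) dx + [u'(x) v(x)]_0^2.
Choose V so that boundary terms are either known or forced to vanish.
Mixed BC: u(0) = 0 (Dirichlet) and u'(2) = -1 (Neumann). Define V = {v ∈ H^1(0, 2) : v(0) = 0}. Then [u' v]_0^2 = u'(2)·v(2) − u'(0)·0 = − v(2).
Weak formulation: find u (satisfying any essential BC) such that ∫_0^2 u'(x) v'(x) dx = ∫_0^2 f v dx − v(2) for all v ∈ V (Dirichlet at 0 absorbed into V; Neumann datum at x = 2 contributes the boundary term).
Substituting f(x) = 2*x^2 - 3*x + 3, the right-hand side is ∫_0^2 (2*x^2 - 3*x + 3) v dx − v(2).


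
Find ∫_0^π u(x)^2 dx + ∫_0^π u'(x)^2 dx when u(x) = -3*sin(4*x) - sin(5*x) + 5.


||u||_{H^1(0,π)}^2 = -4 + 229*π/2

u'(x) = -12*cos(4*x) - 5*cos(5*x).
Expand u² and (u')² and integrate term by term on (0, π), using: for integers n ≥ 1, ∫_0^π sin²(nx) dx = ∫_0^π cos²(nx) dx = π/2; for n ≠ n', ∫_0^π sin(nx)sin(n'x) dx = ∫_0^π cos(nx)cos(n'x) dx = 0; and by product-to-sum, ∫_0^π sin(nx)cos(n'x) dx = ½∫_0^π [sin((n+n')x) + sin((n−n')x)] dx, which is 0 when n+n' is even and 2n/(n²−n'²) when n+n' is odd (it need not vanish on (0, π)). For the constant mode: ∫_0^π 1 dx = π, ∫_0^π cos(nx) dx = 0, ∫_0^π sin(nx) dx = (1−(−1)^n)/n.
  u² squared terms: (5)²·∫1 dx = 25·π = 25*π;  (-1)²·∫sin(5x)² dx = 1·π/2 = π/2;  (-3)²·∫sin(4x)² dx = 9·π/2 = 9*π/2.
  u² cross terms: 2·(5)·(-1)·∫1·sin(5x) dx = -10·(2/5) = -4;  2·(5)·(-3)·∫1·sin(4x) dx = -30·(0) = 0;  2·(-1)·(-3)·∫sin(5x)·sin(4x) dx = 6·(0) = 0.
  So ∫_0^π u² dx = 25*π + π/2 + 9*π/2 − 4 + 0 + 0 = -4 + 30*π.
  (u')² squared terms: (-12)²·∫cos(4x)² dx = 144·π/2 = 72*π;  (-5)²·∫cos(5x)² dx = 25·π/2 = 25*π/2.
  (u')² cross terms: 2·(-12)·(-5)·∫cos(4x)·cos(5x) dx = 120·(0) = 0.
  So ∫_0^π (u')² dx = 72*π + 25*π/2 + 0 = 169*π/2.
||u||_{H^1}^2 = (-4 + 30*π) + (169*π/2) = -4 + 229*π/2.


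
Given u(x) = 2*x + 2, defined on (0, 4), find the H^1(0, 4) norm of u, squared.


||u||_{H^1}^2 = 544/3

The H^1 norm (squared) on an interval (0, L) is
  ||u||_{H^1}^2 = ∫_0^L u(x)^2 dx + ∫_0^L u'(x)^2 dx.
Compute u'(x) = 2.
Then u(x)^2 = 4*x**2 + 8*x + 4 and u'(x)^2 = 4.
Integrate each monomial from 0 to 4 using ∫_0^4 c·x^n dx = c·4^(n+1)/(n+1):
  ∫_0^4 u(x)^2 dx = ∫_0^4 (4*x^2 + 8*x + 4) dx. Term by term:
    ∫_0^4 4*x^2 dx = 256/3;  ∫_0^4 8*x dx = 64;  ∫_0^4 4 dx = 16.
  Sum: 256/3 + 64 + 16 = 496/3.
  ∫_0^4 u'(x)^2 dx = ∫_0^4 (4) dx. Term by term:
    ∫_0^4 4 dx = 16.
Adding: ||u||_{H^1}^2 = 496/3 + 16 = 544/3.


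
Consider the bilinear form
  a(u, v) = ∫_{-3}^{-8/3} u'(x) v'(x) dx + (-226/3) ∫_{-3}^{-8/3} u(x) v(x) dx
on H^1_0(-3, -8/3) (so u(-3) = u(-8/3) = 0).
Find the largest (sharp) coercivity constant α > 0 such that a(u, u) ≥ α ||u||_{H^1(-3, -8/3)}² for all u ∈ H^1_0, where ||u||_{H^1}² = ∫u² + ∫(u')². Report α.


α = (-226 + 27*π^2)/(3*(1 + 9*π^2))

Coercivity of a(·,·) on H^1_0(-3, -8/3) means a(u, u) ≥ α ||u||_{H^1}² for every u ∈ H^1_0.
The interval has length L = 1/3, and Poincaré/coercivity depend only on L. Here a(u, u) = ∫(u')² + (-226/3)·∫u².
Here c = -226/3 < 0 with |c| < (π/L)² = 9*π^2, so coercivity still holds. The condition a(u,u) ≥ α||u||_{H^1}² reads (1−α)∫(u')² ≥ (α−c)∫u². Any admissible α is ≤ 1 (rapidly oscillating u have ∫u²/∫(u')² → 0), and α = 1 would force 0 ≥ (1−c)∫u², impossible since c < 1; so 1−α > 0. By the sharp Poincaré inequality on H^1_0 of an interval of length L, ∫(u')² ≥ (π/L)²∫u² with equality for the first sine mode sin(π(x−x₀)/L) (x₀ the left endpoint), so the inequality holds for all u iff (1−α)(π/L)² ≥ α − c, i.e. α ≤ ((π/L)² + c)/((π/L)² + 1) = (1 + c(L/π)²)/(1 + (L/π)²). (Direct route, valid since c ≤ 0: Poincaré gives c∫u² ≥ c(L/π)²∫(u')², so a(u,u) ≥ (1 + c(L/π)²)∫(u')², while ||u||_{H^1}² ≤ (1 + (L/π)²)∫(u')²; dividing yields the same α.) With (π/L)² = 9*π^2 and c = -226/3, the largest admissible constant is α = ((π/L)² + c)/((π/L)² + 1).
Simplifying, α = (-226 + 27*π^2)/(3*(1 + 9*π^2)).


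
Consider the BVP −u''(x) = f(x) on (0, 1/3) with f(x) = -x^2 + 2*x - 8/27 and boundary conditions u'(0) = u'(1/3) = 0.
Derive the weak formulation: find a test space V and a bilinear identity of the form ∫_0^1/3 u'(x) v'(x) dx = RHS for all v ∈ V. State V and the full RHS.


V = H^1(0, 1/3) (no boundary constraint on v; u is determined up to an additive constant); weak form: ∫_0^1/3 u'v' dx = ∫_0^1/3 (-x^2 + 2*x - 8/27) v dx for all v ∈ V.

Multiply both sides by a test function v and integrate from 0 to 1/3:
  ∫_0^1/3 −u''(x) v(x) dx = ∫_0^1/3 f(x) v(x) dx.
Integrate the LHS by parts once:
  ∫_0^1/3 −u'' v dx = −[u'(x) v(x)]_0^1/3 + ∫_0^1/3 u'(x) v'(x) dx.
Thus ∫_0^1/3 u'(x) v'(x) dx = ∫_0^1/3 f(x) v(x) dx + [u'(x) v(x)]_0^1/3.
Choose V so that boundary terms are either known or forced to vanish.
u has homogeneous Neumann: u'(0) = u'(1/3) = 0. So [u' v]_0^1/3 = 0·v(1/3) − 0·v(0) = 0 for any v; take V = H^1(0, 1/3).
Weak formulation: find u (satisfying any essential BC) such that ∫_0^1/3 u'(x) v'(x) dx = ∫_0^1/3 f v dx for all v ∈ V (homogeneous Neumann, so boundary terms vanish).
Substituting f(x) = -x^2 + 2*x - 8/27, the right-hand side is ∫_0^1/3 (-x^2 + 2*x - 8/27) v dx.
Compatibility check (pure Neumann): taking v ≡ 1 ∈ V gives 0 = ∫_0^1/3 f dx + (0) − (0), i.e. ∫_0^1/3 f dx must equal u'(0) − u'(1/3) = 0. Indeed ∫_0^1/3 (-x^2 + 2*x - 8/27) dx = 0, so the data are compatible. The solution is then unique only up to an additive constant (fix it e.g. by requiring ∫_0^1/3 u dx = 0).


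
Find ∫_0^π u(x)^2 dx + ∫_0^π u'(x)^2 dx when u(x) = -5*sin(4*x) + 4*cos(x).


||u||_{H^1(0,π)}^2 = -128/3 + 457*π/2

u'(x) = -4*sin(x) - 20*cos(4*x).
Expand u² and (u')² and integrate term by term on (0, π), using: for integers n ≥ 1, ∫_0^π sin²(nx) dx = ∫_0^π cos²(nx) dx = π/2; for n ≠ n', ∫_0^π sin(nx)sin(n'x) dx = ∫_0^π cos(nx)cos(n'x) dx = 0; and by product-to-sum, ∫_0^π sin(nx)cos(n'x) dx = ½∫_0^π [sin((n+n')x) + sin((n−n')x)] dx, which is 0 when n+n' is even and 2n/(n²−n'²) when n+n' is odd (it need not vanish on (0, π)).
  u² squared terms: (-5)²·∫sin(4x)² dx = 25·π/2 = 25*π/2;  (4)²·∫cos(x)² dx = 16·π/2 = 8*π.
  u² cross terms: 2·(-5)·(4)·∫sin(4x)·cos(x) dx = -40·(8/15) = -64/3.
  So ∫_0^π u² dx = 25*π/2 + 8*π − 64/3 = -64/3 + 41*π/2.
  (u')² squared terms: (-20)²·∫cos(4x)² dx = 400·π/2 = 200*π;  (-4)²·∫sin(x)² dx = 16·π/2 = 8*π.
  (u')² cross terms: 2·(-20)·(-4)·∫cos(4x)·sin(x) dx = 160·(-2/15) = -64/3.
  So ∫_0^π (u')² dx = 200*π + 8*π − 64/3 = -64/3 + 208*π.
||u||_{H^1}^2 = (-64/3 + 41*π/2) + (-64/3 + 208*π) = -128/3 + 457*π/2.


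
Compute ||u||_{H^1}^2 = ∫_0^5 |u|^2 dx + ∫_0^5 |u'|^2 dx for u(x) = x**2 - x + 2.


||u||_{H^1}^2 = 1225/2

The H^1 norm (squared) on an interval (0, L) is
  ||u||_{H^1}^2 = ∫_0^L u(x)^2 dx + ∫_0^L u'(x)^2 dx.
Compute u'(x) = 2*x - 1.
Then u(x)^2 = x**4 - 2*x**3 + 5*x**2 - 4*x + 4 and u'(x)^2 = 4*x**2 - 4*x + 1.
Integrate each monomial from 0 to 5 using ∫_0^5 c·x^n dx = c·5^(n+1)/(n+1):
  ∫_0^5 u(x)^2 dx = ∫_0^5 (x^4 - 2*x^3 + 5*x^2 - 4*x + 4) dx. Term by term:
    ∫_0^5 x^4 dx = 625;  ∫_0^5 -2*x^3 dx = -625/2;  ∫_0^5 5*x^2 dx = 625/3;
    ∫_0^5 -4*x dx = -50;  ∫_0^5 4 dx = 20.
  Sum: 625 − 625/2 + 625/3 − 50 + 20 = 2945/6.
  ∫_0^5 u'(x)^2 dx = ∫_0^5 (4*x^2 - 4*x + 1) dx. Term by term:
    ∫_0^5 4*x^2 dx = 500/3;  ∫_0^5 -4*x dx = -50;  ∫_0^5 1 dx = 5.
  Sum: 500/3 − 50 + 5 = 365/3.
Adding: ||u||_{H^1}^2 = 2945/6 + 365/3 = 1225/2.


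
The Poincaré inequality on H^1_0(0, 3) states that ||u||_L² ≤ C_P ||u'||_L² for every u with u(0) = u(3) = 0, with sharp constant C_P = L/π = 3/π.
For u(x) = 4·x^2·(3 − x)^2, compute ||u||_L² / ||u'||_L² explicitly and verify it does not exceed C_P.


||u||_L² / ||u'||_L² = sqrt(3)/2 < C_P = 3/π.

u(x) = 4·x^2·(3 − x)^2, so u'(x) = 8*x*(x - 3)*(2*x - 3).
u(x) = 4·x^2·(3 − x)^2 vanishes at x = 0 and x = 3, so u ∈ H^1_0(0, 3). Differentiate via the product rule and integrate the resulting polynomials term by term.
  ∫_0^3 u² dx = ∫_0^3 (16*x^8 - 192*x^7 + 864*x^6 - 1728*x^5 + 1296*x^4) dx. Term by term:
    ∫_0^3 16*x^8 dx = 34992;  ∫_0^3 -192*x^7 dx = -157464;  ∫_0^3 864*x^6 dx = 1889568/7;
    ∫_0^3 -1728*x^5 dx = -209952;  ∫_0^3 1296*x^4 dx = 314928/5.
  Sum: 34992 − 157464 + 1889568/7 − 209952 + 314928/5 = 17496/35.
  ∫_0^3 (u')² dx = ∫_0^3 (256*x^6 - 2304*x^5 + 7488*x^4 - 10368*x^3 + 5184*x^2) dx. Term by term:
    ∫_0^3 256*x^6 dx = 559872/7;  ∫_0^3 -2304*x^5 dx = -279936;  ∫_0^3 7488*x^4 dx = 1819584/5;
    ∫_0^3 -10368*x^3 dx = -209952;  ∫_0^3 5184*x^2 dx = 46656.
  Sum: 559872/7 − 279936 + 1819584/5 − 209952 + 46656 = 23328/35.
∫_0^3 u² dx = 17496/35, so ||u||_L² = 54*sqrt(210)/35.
∫_0^3 (u')² dx = 23328/35, so ||u'||_L² = 108*sqrt(70)/35.
Ratio ||u||_L² / ||u'||_L² = sqrt(3)/2.
Sharp Poincaré constant on H^1_0(0, 3) is C_P = L/π = 3/π, achieved by sin(π/3·x).
A polynomial bump cannot attain the sharp Poincaré constant (only the first sine eigenfunction does), so the ratio is strictly less than C_P, consistent with ||u||_L² ≤ C_P ||u'||_L².


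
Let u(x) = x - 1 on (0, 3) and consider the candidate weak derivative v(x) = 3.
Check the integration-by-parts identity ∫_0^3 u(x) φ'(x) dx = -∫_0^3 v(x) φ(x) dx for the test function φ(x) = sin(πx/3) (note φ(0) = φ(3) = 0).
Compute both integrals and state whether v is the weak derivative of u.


LHS = -6/π, RHS = -18/π. No, v is not the weak derivative of u.

u(x) = x - 1, classical derivative u'(x) = 1.
φ(x) = sin(πx/3), so φ'(x) = π*cos(π*x/3)/3.
Note φ(0) = φ(3) = 0, so the boundary term u·φ vanishes.
LHS = ∫_0^3 u(x) φ'(x) dx = ∫_0^3 (π*x*cos(π*x/3)/3 - π*cos(π*x/3)/3) dx. Term by term:
  ∫_0^3 -π*cos(π*x/3)/3 dx = 0;  ∫_0^3 π*x*cos(π*x/3)/3 dx = -6/π.
Sum: 0 − 6/π = -6/π.
So LHS = -6/π.
∫_0^3 v(x) φ(x) dx = ∫_0^3 (3*sin(π*x/3)) dx. Term by term:
  ∫_0^3 3*sin(π*x/3) dx = 18/π.
So RHS = -∫_0^3 v(x) φ(x) dx = -18/π.
LHS − RHS = 12/π ≠ 0, so the identity fails.
(For a valid weak derivative the identity must hold for EVERY test function, in particular this one. The failure shows v is NOT the weak derivative of u.)
Correct weak derivative would be u'(x) = 1.


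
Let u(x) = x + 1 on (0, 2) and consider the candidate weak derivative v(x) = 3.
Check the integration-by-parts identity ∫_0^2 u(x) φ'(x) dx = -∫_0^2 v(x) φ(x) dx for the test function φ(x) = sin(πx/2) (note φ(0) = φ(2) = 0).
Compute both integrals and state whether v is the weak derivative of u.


LHS = -4/π, RHS = -12/π. No, v is not the weak derivative of u.

u(x) = x + 1, classical derivative u'(x) = 1.
φ(x) = sin(πx/2), so φ'(x) = π*cos(π*x/2)/2.
Note φ(0) = φ(2) = 0, so the boundary term u·φ vanishes.
LHS = ∫_0^2 u(x) φ'(x) dx = ∫_0^2 (π*x*cos(π*x/2)/2 + π*cos(π*x/2)/2) dx. Term by term:
  ∫_0^2 π*cos(π*x/2)/2 dx = 0;  ∫_0^2 π*x*cos(π*x/2)/2 dx = -4/π.
Sum: 0 − 4/π = -4/π.
So LHS = -4/π.
∫_0^2 v(x) φ(x) dx = ∫_0^2 (3*sin(π*x/2)) dx. Term by term:
  ∫_0^2 3*sin(π*x/2) dx = 12/π.
So RHS = -∫_0^2 v(x) φ(x) dx = -12/π.
LHS − RHS = 8/π ≠ 0, so the identity fails.
(For a valid weak derivative the identity must hold for EVERY test function, in particular this one. The failure shows v is NOT the weak derivative of u.)
Correct weak derivative would be u'(x) = 1.


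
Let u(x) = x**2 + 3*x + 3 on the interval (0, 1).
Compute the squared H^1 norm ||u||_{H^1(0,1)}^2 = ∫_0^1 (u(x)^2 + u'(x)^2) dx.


||u||_{H^1}^2 = 1231/30

The H^1 norm (squared) on an interval (0, L) is
  ||u||_{H^1}^2 = ∫_0^L u(x)^2 dx + ∫_0^L u'(x)^2 dx.
Compute u'(x) = 2*x + 3.
Then u(x)^2 = x**4 + 6*x**3 + 15*x**2 + 18*x + 9 and u'(x)^2 = 4*x**2 + 12*x + 9.
Integrate each monomial from 0 to 1 using ∫_0^1 c·x^n dx = c·1^(n+1)/(n+1):
  ∫_0^1 u(x)^2 dx = ∫_0^1 (x^4 + 6*x^3 + 15*x^2 + 18*x + 9) dx. Term by term:
    ∫_0^1 x^4 dx = 1/5;  ∫_0^1 6*x^3 dx = 3/2;  ∫_0^1 15*x^2 dx = 5;
    ∫_0^1 18*x dx = 9;  ∫_0^1 9 dx = 9.
  Sum: 1/5 + 3/2 + 5 + 9 + 9 = 247/10.
  ∫_0^1 u'(x)^2 dx = ∫_0^1 (4*x^2 + 12*x + 9) dx. Term by term:
    ∫_0^1 4*x^2 dx = 4/3;  ∫_0^1 12*x dx = 6;  ∫_0^1 9 dx = 9.
  Sum: 4/3 + 6 + 9 = 49/3.
Adding: ||u||_{H^1}^2 = 247/10 + 49/3 = 1231/30.
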